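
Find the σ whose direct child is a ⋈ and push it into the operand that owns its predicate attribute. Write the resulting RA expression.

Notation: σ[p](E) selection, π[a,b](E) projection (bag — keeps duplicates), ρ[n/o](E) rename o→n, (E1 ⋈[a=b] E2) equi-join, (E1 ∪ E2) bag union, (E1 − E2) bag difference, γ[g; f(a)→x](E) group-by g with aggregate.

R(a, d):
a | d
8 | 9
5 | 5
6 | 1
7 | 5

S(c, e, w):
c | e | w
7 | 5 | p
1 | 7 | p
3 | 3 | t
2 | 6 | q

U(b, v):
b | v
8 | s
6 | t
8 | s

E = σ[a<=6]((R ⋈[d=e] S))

σ filters on a, owned by the left side.
E' = (σ[a<=6](R) ⋈[d=e] S)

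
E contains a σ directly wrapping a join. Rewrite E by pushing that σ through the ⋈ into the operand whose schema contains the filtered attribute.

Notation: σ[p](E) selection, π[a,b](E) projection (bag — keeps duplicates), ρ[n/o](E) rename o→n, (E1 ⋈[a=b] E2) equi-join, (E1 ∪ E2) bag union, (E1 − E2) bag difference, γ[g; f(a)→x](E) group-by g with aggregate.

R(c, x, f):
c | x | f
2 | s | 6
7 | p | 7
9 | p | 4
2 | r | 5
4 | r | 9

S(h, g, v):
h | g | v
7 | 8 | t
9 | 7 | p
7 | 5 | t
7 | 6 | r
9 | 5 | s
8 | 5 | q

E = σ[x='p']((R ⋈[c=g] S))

σ filters on x, owned by the left side.
E' = (σ[x='p'](R) ⋈[c=g] S)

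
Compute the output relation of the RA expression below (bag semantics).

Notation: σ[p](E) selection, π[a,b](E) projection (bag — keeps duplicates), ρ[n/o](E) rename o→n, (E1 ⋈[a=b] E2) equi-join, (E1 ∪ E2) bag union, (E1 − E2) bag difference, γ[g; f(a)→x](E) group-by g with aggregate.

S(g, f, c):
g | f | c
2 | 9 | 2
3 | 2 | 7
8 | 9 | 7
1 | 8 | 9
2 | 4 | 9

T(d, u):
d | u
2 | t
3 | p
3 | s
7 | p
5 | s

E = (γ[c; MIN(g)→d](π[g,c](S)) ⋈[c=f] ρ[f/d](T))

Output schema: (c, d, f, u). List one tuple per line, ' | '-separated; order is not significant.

Subexpression sizes:
  S → 5
  π[g,c](S) → 5
  γ[c; MIN(g)→d](π[g,c](S)) → 3
  T → 5
  ρ[f/d](T) → 5
  (γ[c; MIN(g)→d](π[g,c](S)) ⋈[c=f] ρ[f/d](T)) → 2

== RESULT ==
c | d | f | u
2 | 2 | 2 | t
7 | 3 | 7 | p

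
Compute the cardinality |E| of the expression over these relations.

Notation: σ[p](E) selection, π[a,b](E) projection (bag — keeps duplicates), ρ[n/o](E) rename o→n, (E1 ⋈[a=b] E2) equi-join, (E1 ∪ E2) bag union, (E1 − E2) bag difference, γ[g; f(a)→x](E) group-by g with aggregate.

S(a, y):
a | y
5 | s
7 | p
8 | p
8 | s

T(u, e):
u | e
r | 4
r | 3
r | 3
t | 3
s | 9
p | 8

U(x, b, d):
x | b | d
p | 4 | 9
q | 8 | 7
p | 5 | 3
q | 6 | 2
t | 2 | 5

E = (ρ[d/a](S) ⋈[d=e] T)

Per-node cardinality:
  S → 4
  ρ[d/a](S) → 4
  T → 6
  (ρ[d/a](S) ⋈[d=e] T) → 2

|E| = 2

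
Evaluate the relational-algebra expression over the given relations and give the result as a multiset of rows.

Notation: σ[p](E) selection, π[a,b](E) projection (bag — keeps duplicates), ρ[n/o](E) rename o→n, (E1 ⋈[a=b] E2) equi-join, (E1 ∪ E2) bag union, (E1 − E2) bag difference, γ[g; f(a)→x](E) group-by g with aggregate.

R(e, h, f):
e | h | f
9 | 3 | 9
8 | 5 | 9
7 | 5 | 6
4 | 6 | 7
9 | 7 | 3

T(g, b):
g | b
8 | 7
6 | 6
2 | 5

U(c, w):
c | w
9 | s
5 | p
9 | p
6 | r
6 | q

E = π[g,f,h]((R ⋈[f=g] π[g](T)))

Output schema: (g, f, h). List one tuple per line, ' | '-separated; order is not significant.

Subexpression sizes:
  R → 5
  T → 3
  π[g](T) → 3
  (R ⋈[f=g] π[g](T)) → 1
  π[g,f,h]((R ⋈[f=g] π[g](T))) → 1

== RESULT ==
g | f | h
6 | 6 | 5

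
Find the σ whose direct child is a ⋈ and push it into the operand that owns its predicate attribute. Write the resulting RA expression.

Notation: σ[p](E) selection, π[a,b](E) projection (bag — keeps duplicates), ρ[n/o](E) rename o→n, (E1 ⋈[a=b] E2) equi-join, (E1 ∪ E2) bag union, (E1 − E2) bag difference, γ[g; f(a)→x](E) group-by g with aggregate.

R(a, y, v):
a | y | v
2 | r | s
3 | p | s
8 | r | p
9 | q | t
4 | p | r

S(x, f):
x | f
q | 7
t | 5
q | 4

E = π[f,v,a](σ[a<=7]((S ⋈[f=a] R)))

σ filters on a, owned by the right side.
E' = π[f,v,a]((S ⋈[f=a] σ[a<=7](R)))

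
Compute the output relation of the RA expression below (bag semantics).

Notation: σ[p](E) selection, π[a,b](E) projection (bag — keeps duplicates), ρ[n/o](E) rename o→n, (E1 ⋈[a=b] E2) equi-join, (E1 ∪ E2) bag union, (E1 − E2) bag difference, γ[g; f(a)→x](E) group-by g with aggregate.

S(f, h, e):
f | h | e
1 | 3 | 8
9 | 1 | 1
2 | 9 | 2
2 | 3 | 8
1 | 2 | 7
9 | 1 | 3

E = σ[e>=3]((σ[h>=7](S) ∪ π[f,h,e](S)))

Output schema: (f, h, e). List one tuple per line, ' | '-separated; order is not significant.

Subexpression sizes:
  S → 6
  σ[h>=7](S) → 1
  S → 6
  π[f,h,e](S) → 6
  (σ[h>=7](S) ∪ π[f,h,e](S)) → 7
  σ[e>=3]((σ[h>=7](S) ∪ π[f,h,e](S))) → 4

== RESULT ==
f | h | e
1 | 2 | 7
1 | 3 | 8
2 | 3 | 8
9 | 1 | 3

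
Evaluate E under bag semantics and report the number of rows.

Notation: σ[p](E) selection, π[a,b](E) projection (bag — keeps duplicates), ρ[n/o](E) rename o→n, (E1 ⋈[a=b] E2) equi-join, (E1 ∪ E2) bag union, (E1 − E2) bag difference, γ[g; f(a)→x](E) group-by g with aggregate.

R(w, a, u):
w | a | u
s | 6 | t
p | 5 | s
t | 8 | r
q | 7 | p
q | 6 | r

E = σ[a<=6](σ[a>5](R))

Row counts bottom-up:
  R → 5
  σ[a>5](R) → 4
  σ[a<=6](σ[a>5](R)) → 2

|E| = 2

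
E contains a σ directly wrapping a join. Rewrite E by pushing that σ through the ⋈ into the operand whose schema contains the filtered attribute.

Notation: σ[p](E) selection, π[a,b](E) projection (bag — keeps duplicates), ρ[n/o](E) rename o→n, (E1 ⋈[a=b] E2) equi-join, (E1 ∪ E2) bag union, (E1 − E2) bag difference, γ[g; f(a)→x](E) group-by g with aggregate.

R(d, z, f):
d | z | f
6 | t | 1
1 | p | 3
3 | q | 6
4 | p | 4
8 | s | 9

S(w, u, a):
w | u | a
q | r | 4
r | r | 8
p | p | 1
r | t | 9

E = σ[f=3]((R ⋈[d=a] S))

σ filters on f, owned by the left side.
E' = (σ[f=3](R) ⋈[d=a] S)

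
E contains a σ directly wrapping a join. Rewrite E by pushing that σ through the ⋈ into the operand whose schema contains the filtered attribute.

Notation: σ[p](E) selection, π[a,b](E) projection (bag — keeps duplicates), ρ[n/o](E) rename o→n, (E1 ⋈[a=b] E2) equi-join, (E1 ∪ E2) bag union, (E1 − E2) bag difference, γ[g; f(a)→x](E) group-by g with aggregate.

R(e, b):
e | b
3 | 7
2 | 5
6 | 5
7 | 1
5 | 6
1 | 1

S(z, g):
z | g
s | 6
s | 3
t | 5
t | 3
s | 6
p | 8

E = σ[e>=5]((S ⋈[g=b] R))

σ filters on e, owned by the right side.
E' = (S ⋈[g=b] σ[e>=5](R))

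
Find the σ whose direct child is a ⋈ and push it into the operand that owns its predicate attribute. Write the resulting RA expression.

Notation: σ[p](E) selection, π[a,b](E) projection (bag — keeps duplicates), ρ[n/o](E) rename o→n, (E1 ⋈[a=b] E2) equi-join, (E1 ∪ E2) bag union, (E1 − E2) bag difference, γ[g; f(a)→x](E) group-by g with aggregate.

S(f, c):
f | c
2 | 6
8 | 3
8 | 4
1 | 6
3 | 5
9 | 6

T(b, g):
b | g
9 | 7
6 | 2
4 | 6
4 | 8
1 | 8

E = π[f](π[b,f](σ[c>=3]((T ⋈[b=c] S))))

σ filters on c, owned by the right side.
E' = π[f](π[b,f]((T ⋈[b=c] σ[c>=3](S))))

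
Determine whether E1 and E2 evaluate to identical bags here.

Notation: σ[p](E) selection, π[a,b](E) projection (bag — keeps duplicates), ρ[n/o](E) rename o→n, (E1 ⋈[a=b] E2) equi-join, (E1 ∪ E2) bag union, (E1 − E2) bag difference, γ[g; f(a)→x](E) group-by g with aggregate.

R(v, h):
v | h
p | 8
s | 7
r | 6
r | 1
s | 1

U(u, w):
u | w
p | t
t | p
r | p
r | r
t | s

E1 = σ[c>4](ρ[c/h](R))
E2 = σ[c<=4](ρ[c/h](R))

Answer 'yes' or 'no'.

E1 row counts bottom-up:
  R → 5
  ρ[c/h](R) → 5
  σ[c>4](ρ[c/h](R)) → 3
E2 row counts bottom-up:
  R → 5
  ρ[c/h](R) → 5
  σ[c<=4](ρ[c/h](R)) → 2

E1 result:
v | c
p | 8
r | 6
s | 7
E2 result:
v | c
r | 1
s | 1
Witness: ('r', 1) appears 0× in E1 but 1× in E2.

no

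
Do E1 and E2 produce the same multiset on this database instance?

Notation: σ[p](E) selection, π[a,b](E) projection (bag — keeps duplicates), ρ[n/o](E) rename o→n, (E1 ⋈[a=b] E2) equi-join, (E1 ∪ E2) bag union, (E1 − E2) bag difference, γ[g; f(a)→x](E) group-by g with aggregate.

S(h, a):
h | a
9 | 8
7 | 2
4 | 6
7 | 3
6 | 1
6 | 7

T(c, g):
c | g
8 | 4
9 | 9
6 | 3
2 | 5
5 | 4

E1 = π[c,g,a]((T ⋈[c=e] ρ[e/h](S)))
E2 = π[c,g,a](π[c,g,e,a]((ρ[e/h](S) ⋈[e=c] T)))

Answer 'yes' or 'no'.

E1 per-node cardinality:
  T → 5
  S → 6
  ρ[e/h](S) → 6
  (T ⋈[c=e] ρ[e/h](S)) → 3
  π[c,g,a]((T ⋈[c=e] ρ[e/h](S))) → 3
E2 per-node cardinality:
  S → 6
  ρ[e/h](S) → 6
  T → 5
  (ρ[e/h](S) ⋈[e=c] T) → 3
  π[c,g,e,a]((ρ[e/h](S) ⋈[e=c] T)) → 3
  π[c,g,a](π[c,g,e,a]((ρ[e/h](S) ⋈[e=c] T))) → 3

E1 and E2 produce the same multiset:
c | g | a
6 | 3 | 1
6 | 3 | 7
9 | 9 | 8

yes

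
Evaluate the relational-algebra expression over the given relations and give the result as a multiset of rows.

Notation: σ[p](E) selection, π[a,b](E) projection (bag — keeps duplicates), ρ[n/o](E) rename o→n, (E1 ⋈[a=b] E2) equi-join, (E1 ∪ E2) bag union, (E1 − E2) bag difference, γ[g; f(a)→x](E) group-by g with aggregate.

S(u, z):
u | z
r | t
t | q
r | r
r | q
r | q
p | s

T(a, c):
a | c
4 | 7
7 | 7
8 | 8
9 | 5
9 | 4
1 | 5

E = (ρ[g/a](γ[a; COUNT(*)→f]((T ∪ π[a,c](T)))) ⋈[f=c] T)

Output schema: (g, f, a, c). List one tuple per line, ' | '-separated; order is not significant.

Per-node cardinality:
  T → 6
  T → 6
  π[a,c](T) → 6
  (T ∪ π[a,c](T)) → 12
  γ[a; COUNT(*)→f]((T ∪ π[a,c](T))) → 5
  ρ[g/a](γ[a; COUNT(*)→f]((T ∪ π[a,c](T)))) → 5
  T → 6
  (ρ[g/a](γ[a; COUNT(*)→f]((T ∪ π[a,c](T)))) ⋈[f=c] T) → 1

== RESULT ==
g | f | a | c
9 | 4 | 9 | 4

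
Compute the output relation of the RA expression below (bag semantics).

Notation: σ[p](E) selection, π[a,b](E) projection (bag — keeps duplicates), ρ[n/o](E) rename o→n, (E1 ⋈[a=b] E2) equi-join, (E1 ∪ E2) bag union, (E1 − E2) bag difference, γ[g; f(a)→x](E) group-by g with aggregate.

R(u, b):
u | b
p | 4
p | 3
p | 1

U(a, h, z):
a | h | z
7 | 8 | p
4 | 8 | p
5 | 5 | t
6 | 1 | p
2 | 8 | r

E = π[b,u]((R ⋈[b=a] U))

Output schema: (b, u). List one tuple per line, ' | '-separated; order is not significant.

Subexpression sizes:
  R → 3
  U → 5
  (R ⋈[b=a] U) → 1
  π[b,u]((R ⋈[b=a] U)) → 1

== RESULT ==
b | u
4 | p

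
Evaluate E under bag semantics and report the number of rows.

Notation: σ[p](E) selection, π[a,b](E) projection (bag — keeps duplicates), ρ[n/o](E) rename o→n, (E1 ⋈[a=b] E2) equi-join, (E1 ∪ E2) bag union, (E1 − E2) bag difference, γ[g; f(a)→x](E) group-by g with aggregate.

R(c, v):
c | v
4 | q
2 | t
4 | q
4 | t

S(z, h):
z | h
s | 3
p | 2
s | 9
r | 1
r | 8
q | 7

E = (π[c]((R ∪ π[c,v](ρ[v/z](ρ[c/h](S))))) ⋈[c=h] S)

Subexpression sizes:
  R → 4
  S → 6
  ρ[c/h](S) → 6
  ρ[v/z](ρ[c/h](S)) → 6
  π[c,v](ρ[v/z](ρ[c/h](S))) → 6
  (R ∪ π[c,v](ρ[v/z](ρ[c/h](S)))) → 10
  π[c]((R ∪ π[c,v](ρ[v/z](ρ[c/h](S))))) → 10
  S → 6
  (π[c]((R ∪ π[c,v](ρ[v/z](ρ[c/h](S))))) ⋈[c=h] S) → 7

|E| = 7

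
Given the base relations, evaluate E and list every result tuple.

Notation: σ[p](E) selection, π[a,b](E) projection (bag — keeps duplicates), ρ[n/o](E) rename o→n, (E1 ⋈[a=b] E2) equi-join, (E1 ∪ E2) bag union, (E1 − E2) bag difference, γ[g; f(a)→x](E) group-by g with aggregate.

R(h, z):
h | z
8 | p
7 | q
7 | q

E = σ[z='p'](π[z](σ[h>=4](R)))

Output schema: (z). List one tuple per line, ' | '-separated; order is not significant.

Stepwise |·|:
  R → 3
  σ[h>=4](R) → 3
  π[z](σ[h>=4](R)) → 3
  σ[z='p'](π[z](σ[h>=4](R))) → 1

== RESULT ==
z
p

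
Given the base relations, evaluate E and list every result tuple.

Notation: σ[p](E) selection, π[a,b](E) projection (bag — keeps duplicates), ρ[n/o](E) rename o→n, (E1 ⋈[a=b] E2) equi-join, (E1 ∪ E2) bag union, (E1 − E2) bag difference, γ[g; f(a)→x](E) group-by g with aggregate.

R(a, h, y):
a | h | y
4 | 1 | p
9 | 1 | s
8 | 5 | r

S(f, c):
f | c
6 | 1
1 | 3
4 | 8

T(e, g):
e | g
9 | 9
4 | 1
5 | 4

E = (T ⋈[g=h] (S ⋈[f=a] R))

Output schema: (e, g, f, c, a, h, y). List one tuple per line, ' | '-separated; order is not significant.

Row counts bottom-up:
  T → 3
  S → 3
  R → 3
  (S ⋈[f=a] R) → 1
  (T ⋈[g=h] (S ⋈[f=a] R)) → 1

== RESULT ==
e | g | f | c | a | h | y
4 | 1 | 4 | 8 | 4 | 1 | p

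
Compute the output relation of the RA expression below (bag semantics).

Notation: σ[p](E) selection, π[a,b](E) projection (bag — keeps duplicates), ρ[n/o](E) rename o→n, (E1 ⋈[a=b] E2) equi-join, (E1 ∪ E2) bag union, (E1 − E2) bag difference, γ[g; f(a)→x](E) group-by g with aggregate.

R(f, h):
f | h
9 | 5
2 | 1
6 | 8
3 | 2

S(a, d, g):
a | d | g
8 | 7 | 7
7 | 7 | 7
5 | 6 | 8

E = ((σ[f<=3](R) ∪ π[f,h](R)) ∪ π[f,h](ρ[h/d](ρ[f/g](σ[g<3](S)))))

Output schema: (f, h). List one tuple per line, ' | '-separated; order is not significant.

Stepwise |·|:
  R → 4
  σ[f<=3](R) → 2
  R → 4
  π[f,h](R) → 4
  (σ[f<=3](R) ∪ π[f,h](R)) → 6
  S → 3
  σ[g<3](S) → 0
  ρ[f/g](σ[g<3](S)) → 0
  ρ[h/d](ρ[f/g](σ[g<3](S))) → 0
  π[f,h](ρ[h/d](ρ[f/g](σ[g<3](S)))) → 0
  ((σ[f<=3](R) ∪ π[f,h](R)) ∪ π[f,h](ρ[h/d](ρ[f/g](σ[g<3](S))))) → 6

== RESULT ==
f | h
2 | 1
2 | 1
3 | 2
3 | 2
6 | 8
9 | 5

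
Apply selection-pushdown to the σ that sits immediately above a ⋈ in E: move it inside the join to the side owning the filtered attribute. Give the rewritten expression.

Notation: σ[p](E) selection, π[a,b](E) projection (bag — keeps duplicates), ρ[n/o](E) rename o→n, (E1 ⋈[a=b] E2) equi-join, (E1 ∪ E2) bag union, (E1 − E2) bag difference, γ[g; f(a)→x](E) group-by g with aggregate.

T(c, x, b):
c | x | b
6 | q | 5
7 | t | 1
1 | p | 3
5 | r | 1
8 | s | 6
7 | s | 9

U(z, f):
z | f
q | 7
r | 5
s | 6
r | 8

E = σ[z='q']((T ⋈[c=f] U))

σ filters on z, owned by the right side.
E' = (T ⋈[c=f] σ[z='q'](U))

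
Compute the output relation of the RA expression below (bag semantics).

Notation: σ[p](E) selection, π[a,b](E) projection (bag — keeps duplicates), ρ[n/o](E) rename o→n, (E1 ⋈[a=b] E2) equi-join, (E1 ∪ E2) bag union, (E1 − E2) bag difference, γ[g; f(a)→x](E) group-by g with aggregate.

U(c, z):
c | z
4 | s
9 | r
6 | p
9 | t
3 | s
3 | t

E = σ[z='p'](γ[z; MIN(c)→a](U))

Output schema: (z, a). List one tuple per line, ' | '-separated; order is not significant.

Subexpression sizes:
  U → 6
  γ[z; MIN(c)→a](U) → 4
  σ[z='p'](γ[z; MIN(c)→a](U)) → 1

== RESULT ==
z | a
p | 6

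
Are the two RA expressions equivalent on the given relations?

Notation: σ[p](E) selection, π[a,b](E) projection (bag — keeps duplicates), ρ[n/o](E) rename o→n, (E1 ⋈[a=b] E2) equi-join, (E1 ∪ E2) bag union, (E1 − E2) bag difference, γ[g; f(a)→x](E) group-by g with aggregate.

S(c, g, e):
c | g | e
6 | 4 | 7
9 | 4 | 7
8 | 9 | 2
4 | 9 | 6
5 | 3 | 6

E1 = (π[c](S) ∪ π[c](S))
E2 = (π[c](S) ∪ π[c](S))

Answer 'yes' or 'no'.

E1 row counts bottom-up:
  S → 5
  π[c](S) → 5
  S → 5
  π[c](S) → 5
  (π[c](S) ∪ π[c](S)) → 10
E2 row counts bottom-up:
  S → 5
  π[c](S) → 5
  S → 5
  π[c](S) → 5
  (π[c](S) ∪ π[c](S)) → 10

E1 and E2 produce the same multiset:
c
4
4
5
5
6
6
8
8
9
9

yes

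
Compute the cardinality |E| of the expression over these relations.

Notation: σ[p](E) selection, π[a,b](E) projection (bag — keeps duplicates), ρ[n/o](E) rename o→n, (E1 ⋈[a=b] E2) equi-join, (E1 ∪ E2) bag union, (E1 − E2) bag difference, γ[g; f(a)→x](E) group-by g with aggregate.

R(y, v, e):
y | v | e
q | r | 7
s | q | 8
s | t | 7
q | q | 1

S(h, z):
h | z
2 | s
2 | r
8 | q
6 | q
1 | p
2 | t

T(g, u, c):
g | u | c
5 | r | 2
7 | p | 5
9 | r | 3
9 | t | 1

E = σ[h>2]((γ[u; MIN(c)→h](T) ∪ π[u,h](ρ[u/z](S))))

Row counts bottom-up:
  T → 4
  γ[u; MIN(c)→h](T) → 3
  S → 6
  ρ[u/z](S) → 6
  π[u,h](ρ[u/z](S)) → 6
  (γ[u; MIN(c)→h](T) ∪ π[u,h](ρ[u/z](S))) → 9
  σ[h>2]((γ[u; MIN(c)→h](T) ∪ π[u,h](ρ[u/z](S)))) → 3

|E| = 3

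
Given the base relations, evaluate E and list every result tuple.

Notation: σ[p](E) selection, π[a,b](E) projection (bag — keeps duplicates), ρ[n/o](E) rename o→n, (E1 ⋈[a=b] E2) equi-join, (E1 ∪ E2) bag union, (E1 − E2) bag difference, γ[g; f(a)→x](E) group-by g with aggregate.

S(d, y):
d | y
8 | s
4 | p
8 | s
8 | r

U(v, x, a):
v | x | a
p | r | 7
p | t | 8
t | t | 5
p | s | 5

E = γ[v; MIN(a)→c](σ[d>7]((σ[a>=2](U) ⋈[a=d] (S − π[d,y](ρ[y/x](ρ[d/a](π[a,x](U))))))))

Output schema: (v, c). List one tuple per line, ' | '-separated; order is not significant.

Row counts bottom-up:
  U → 4
  σ[a>=2](U) → 4
  S → 4
  U → 4
  π[a,x](U) → 4
  ρ[d/a](π[a,x](U)) → 4
  ρ[y/x](ρ[d/a](π[a,x](U))) → 4
  π[d,y](ρ[y/x](ρ[d/a](π[a,x](U)))) → 4
  (S − π[d,y](ρ[y/x](ρ[d/a](π[a,x](U))))) → 4
  (σ[a>=2](U) ⋈[a=d] (S − π[d,y](ρ[y/x](ρ[d/a](π[a,x](U)))))) → 3
  σ[d>7]((σ[a>=2](U) ⋈[a=d] (S − π[d,y](ρ[y/x](ρ[d/a](π[a,x](U))))))) → 3
  γ[v; MIN(a)→c](σ[d>7]((σ[a>=2](U) ⋈[a=d] (S − π[d,y](ρ[y/x](ρ[d/a](π[a,x](U)))))))) → 1

== RESULT ==
v | c
p | 8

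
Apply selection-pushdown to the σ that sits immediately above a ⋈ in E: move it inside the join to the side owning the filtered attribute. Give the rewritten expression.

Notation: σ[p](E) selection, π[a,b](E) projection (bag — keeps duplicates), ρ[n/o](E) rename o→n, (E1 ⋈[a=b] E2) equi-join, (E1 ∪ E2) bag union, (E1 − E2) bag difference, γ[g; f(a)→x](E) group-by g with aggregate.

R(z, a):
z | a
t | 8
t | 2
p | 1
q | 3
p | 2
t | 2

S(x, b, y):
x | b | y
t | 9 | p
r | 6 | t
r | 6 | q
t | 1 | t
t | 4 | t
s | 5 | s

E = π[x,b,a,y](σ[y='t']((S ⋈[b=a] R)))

σ filters on y, owned by the left side.
E' = π[x,b,a,y]((σ[y='t'](S) ⋈[b=a] R))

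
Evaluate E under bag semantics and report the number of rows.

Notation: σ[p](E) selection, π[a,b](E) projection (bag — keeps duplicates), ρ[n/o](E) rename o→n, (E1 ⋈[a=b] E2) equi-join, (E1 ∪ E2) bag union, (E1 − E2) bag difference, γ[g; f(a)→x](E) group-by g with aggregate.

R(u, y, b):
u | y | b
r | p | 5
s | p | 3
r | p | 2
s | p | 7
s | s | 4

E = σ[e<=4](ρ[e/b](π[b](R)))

Stepwise |·|:
  R → 5
  π[b](R) → 5
  ρ[e/b](π[b](R)) → 5
  σ[e<=4](ρ[e/b](π[b](R))) → 3

|E| = 3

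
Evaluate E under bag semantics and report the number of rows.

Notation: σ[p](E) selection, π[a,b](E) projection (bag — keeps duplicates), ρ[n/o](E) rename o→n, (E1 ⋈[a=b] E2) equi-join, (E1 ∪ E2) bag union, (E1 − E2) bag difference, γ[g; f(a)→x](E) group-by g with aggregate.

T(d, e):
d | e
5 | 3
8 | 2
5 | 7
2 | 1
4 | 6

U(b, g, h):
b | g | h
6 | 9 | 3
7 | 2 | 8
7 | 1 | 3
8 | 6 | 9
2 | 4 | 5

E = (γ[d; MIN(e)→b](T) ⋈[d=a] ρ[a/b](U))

Subexpression sizes:
  T → 5
  γ[d; MIN(e)→b](T) → 4
  U → 5
  ρ[a/b](U) → 5
  (γ[d; MIN(e)→b](T) ⋈[d=a] ρ[a/b](U)) → 2

|E| = 2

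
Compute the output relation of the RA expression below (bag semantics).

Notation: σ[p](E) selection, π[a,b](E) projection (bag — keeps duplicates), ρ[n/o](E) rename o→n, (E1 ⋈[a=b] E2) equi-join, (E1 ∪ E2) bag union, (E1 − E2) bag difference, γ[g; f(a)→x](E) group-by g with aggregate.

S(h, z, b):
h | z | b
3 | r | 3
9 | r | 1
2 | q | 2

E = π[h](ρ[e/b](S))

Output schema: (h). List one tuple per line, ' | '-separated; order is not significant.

Stepwise |·|:
  S → 3
  ρ[e/b](S) → 3
  π[h](ρ[e/b](S)) → 3

== RESULT ==
h
2
3
9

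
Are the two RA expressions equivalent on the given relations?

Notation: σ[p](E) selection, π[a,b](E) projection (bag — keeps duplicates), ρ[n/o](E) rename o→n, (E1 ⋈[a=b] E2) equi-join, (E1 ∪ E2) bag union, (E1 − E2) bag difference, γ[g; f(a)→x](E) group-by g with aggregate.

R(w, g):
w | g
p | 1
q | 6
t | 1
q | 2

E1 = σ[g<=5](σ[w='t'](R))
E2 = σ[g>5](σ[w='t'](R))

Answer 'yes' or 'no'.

E1 per-node cardinality:
  R → 4
  σ[w='t'](R) → 1
  σ[g<=5](σ[w='t'](R)) → 1
E2 per-node cardinality:
  R → 4
  σ[w='t'](R) → 1
  σ[g>5](σ[w='t'](R)) → 0

E1 result:
w | g
t | 1
E2 result:
w | g
(0 rows)
Witness: ('t', 1) appears 1× in E1 but 0× in E2.

no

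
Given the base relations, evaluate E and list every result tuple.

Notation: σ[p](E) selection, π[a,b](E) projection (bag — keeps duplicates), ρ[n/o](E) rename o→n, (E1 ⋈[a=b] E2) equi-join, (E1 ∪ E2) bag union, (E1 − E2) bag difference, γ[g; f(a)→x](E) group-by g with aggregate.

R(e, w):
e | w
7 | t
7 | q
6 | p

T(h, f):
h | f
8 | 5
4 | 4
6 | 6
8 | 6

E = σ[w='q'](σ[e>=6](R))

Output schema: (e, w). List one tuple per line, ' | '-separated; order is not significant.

Stepwise |·|:
  R → 3
  σ[e>=6](R) → 3
  σ[w='q'](σ[e>=6](R)) → 1

== RESULT ==
e | w
7 | q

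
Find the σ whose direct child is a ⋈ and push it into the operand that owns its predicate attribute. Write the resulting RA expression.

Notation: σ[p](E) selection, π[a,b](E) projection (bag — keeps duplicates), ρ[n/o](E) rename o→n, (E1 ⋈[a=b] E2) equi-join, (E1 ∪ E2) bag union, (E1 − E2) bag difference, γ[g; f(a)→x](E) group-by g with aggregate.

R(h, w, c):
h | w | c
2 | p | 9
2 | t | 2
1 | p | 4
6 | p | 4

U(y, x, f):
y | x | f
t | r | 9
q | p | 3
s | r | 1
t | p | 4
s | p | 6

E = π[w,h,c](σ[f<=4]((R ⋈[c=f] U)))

σ filters on f, owned by the right side.
E' = π[w,h,c]((R ⋈[c=f] σ[f<=4](U)))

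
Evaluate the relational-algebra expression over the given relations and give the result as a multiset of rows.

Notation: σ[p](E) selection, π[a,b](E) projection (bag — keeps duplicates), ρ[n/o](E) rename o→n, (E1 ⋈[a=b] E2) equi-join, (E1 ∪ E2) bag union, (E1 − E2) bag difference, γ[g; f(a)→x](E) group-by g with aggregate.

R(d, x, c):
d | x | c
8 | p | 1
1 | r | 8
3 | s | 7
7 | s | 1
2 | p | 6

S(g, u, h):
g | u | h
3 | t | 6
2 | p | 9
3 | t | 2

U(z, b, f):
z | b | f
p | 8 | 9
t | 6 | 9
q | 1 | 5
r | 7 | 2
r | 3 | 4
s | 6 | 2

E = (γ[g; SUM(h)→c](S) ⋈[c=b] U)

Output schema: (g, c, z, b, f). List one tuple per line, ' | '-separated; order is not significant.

Per-node cardinality:
  S → 3
  γ[g; SUM(h)→c](S) → 2
  U → 6
  (γ[g; SUM(h)→c](S) ⋈[c=b] U) → 1

== RESULT ==
g | c | z | b | f
3 | 8 | p | 8 | 9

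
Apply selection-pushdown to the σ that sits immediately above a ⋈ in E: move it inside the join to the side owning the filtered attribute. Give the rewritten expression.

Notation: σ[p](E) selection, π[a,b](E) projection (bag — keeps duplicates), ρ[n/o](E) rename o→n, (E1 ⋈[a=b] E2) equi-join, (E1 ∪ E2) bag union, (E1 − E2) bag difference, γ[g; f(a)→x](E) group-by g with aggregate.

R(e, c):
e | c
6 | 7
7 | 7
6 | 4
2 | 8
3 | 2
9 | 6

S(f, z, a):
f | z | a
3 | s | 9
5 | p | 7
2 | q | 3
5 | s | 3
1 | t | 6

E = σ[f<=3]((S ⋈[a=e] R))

σ filters on f, owned by the left side.
E' = (σ[f<=3](S) ⋈[a=e] R)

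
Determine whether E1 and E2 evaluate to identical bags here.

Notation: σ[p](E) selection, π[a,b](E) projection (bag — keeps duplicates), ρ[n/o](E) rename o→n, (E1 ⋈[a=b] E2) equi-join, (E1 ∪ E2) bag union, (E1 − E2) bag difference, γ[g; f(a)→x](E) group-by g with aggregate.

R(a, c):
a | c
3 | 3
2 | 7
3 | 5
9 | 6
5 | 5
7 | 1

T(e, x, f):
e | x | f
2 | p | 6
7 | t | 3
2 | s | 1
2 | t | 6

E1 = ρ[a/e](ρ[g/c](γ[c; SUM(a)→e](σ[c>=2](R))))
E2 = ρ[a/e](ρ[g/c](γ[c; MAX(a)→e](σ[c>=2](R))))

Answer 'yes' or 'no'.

E1 subexpression sizes:
  R → 6
  σ[c>=2](R) → 5
  γ[c; SUM(a)→e](σ[c>=2](R)) → 4
  ρ[g/c](γ[c; SUM(a)→e](σ[c>=2](R))) → 4
  ρ[a/e](ρ[g/c](γ[c; SUM(a)→e](σ[c>=2](R)))) → 4
E2 subexpression sizes:
  R → 6
  σ[c>=2](R) → 5
  γ[c; MAX(a)→e](σ[c>=2](R)) → 4
  ρ[g/c](γ[c; MAX(a)→e](σ[c>=2](R))) → 4
  ρ[a/e](ρ[g/c](γ[c; MAX(a)→e](σ[c>=2](R)))) → 4

E1 result:
g | a
3 | 3
5 | 8
6 | 9
7 | 2
E2 result:
g | a
3 | 3
5 | 5
6 | 9
7 | 2
Witness: (5, 5) appears 0× in E1 but 1× in E2.

no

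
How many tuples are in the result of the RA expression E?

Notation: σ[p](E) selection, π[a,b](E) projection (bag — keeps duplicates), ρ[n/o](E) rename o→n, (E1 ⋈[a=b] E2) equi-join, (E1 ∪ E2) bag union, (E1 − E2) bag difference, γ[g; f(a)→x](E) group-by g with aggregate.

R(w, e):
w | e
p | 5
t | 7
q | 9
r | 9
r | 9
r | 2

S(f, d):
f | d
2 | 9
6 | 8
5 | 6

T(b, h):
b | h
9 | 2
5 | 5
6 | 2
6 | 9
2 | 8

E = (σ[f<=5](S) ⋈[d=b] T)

Subexpression sizes:
  S → 3
  σ[f<=5](S) → 2
  T → 5
  (σ[f<=5](S) ⋈[d=b] T) → 3

|E| = 3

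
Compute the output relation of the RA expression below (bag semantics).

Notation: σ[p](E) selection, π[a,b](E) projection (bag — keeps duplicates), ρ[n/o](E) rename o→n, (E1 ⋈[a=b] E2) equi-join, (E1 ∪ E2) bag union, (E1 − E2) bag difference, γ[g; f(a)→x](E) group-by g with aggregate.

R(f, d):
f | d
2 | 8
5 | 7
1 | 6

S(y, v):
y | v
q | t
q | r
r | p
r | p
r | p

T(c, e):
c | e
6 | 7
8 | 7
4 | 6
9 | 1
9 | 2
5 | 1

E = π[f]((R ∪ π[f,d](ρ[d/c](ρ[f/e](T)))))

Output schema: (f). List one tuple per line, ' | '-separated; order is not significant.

Stepwise |·|:
  R → 3
  T → 6
  ρ[f/e](T) → 6
  ρ[d/c](ρ[f/e](T)) → 6
  π[f,d](ρ[d/c](ρ[f/e](T))) → 6
  (R ∪ π[f,d](ρ[d/c](ρ[f/e](T)))) → 9
  π[f]((R ∪ π[f,d](ρ[d/c](ρ[f/e](T))))) → 9

== RESULT ==
f
1
1
1
2
2
5
6
7
7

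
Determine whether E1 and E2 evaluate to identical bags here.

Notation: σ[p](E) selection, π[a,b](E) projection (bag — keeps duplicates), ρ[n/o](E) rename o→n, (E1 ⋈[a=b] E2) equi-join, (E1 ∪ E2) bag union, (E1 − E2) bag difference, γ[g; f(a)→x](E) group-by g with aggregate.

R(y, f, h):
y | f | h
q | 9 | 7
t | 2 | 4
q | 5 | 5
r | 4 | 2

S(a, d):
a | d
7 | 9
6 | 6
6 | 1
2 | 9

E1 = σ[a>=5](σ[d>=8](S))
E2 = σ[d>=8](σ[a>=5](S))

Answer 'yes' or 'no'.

E1 stepwise |·|:
  S → 4
  σ[d>=8](S) → 2
  σ[a>=5](σ[d>=8](S)) → 1
E2 stepwise |·|:
  S → 4
  σ[a>=5](S) → 3
  σ[d>=8](σ[a>=5](S)) → 1

E1 and E2 produce the same multiset:
a | d
7 | 9

yes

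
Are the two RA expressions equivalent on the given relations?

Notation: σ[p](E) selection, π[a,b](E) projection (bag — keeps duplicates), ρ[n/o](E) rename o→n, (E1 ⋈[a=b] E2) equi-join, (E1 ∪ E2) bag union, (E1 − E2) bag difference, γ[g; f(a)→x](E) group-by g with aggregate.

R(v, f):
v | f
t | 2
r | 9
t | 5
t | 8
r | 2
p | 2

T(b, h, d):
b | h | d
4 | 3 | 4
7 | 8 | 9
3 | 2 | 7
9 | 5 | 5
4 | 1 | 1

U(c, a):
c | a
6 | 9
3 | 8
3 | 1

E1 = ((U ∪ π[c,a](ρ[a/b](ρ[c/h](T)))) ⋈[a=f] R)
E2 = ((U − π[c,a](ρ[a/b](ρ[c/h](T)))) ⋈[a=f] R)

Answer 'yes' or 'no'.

E1 subexpression sizes:
  U → 3
  T → 5
  ρ[c/h](T) → 5
  ρ[a/b](ρ[c/h](T)) → 5
  π[c,a](ρ[a/b](ρ[c/h](T))) → 5
  (U ∪ π[c,a](ρ[a/b](ρ[c/h](T)))) → 8
  R → 6
  ((U ∪ π[c,a](ρ[a/b](ρ[c/h](T)))) ⋈[a=f] R) → 3
E2 subexpression sizes:
  U → 3
  T → 5
  ρ[c/h](T) → 5
  ρ[a/b](ρ[c/h](T)) → 5
  π[c,a](ρ[a/b](ρ[c/h](T))) → 5
  (U − π[c,a](ρ[a/b](ρ[c/h](T)))) → 3
  R → 6
  ((U − π[c,a](ρ[a/b](ρ[c/h](T)))) ⋈[a=f] R) → 2

E1 result:
c | a | v | f
3 | 8 | t | 8
5 | 9 | r | 9
6 | 9 | r | 9
E2 result:
c | a | v | f
3 | 8 | t | 8
6 | 9 | r | 9
Witness: (5, 9, 'r', 9) appears 1× in E1 but 0× in E2.

no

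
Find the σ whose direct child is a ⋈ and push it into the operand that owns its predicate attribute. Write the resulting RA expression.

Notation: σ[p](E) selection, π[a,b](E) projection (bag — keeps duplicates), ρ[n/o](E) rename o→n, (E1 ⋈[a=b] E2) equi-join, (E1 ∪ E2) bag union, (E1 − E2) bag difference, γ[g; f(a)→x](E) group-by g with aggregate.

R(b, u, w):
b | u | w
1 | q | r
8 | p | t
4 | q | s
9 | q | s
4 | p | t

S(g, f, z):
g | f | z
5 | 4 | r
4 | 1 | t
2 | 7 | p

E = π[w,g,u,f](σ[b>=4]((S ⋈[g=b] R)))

σ filters on b, owned by the right side.
E' = π[w,g,u,f]((S ⋈[g=b] σ[b>=4](R)))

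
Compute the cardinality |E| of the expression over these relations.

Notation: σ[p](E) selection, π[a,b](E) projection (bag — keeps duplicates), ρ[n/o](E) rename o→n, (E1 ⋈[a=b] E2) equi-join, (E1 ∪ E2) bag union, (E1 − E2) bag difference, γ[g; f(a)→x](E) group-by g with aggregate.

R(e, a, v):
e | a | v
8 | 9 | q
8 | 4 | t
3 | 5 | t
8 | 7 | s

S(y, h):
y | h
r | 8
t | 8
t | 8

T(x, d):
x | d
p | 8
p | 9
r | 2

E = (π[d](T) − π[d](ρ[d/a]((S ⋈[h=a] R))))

Subexpression sizes:
  T → 3
  π[d](T) → 3
  S → 3
  R → 4
  (S ⋈[h=a] R) → 0
  ρ[d/a]((S ⋈[h=a] R)) → 0
  π[d](ρ[d/a]((S ⋈[h=a] R))) → 0
  (π[d](T) − π[d](ρ[d/a]((S ⋈[h=a] R)))) → 3

|E| = 3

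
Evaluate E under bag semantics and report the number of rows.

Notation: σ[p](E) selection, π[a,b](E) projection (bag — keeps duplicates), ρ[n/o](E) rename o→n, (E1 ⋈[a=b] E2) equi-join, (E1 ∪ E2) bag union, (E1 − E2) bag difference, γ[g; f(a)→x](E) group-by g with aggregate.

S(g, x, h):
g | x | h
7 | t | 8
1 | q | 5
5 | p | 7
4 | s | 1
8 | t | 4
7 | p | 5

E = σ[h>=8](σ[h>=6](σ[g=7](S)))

Subexpression sizes:
  S → 6
  σ[g=7](S) → 2
  σ[h>=6](σ[g=7](S)) → 1
  σ[h>=8](σ[h>=6](σ[g=7](S))) → 1

|E| = 1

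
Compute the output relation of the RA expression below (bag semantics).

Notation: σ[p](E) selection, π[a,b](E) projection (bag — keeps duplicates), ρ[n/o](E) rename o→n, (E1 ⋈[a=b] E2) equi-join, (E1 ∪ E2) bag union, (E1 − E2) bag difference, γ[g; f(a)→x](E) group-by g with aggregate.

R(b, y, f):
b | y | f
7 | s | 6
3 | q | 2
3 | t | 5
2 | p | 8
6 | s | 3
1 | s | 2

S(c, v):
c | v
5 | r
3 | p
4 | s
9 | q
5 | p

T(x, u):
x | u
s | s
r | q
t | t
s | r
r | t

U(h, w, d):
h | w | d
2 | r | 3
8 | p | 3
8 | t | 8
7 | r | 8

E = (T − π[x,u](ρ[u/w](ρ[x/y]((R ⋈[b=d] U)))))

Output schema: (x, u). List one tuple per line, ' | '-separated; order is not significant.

Row counts bottom-up:
  T → 5
  R → 6
  U → 4
  (R ⋈[b=d] U) → 4
  ρ[x/y]((R ⋈[b=d] U)) → 4
  ρ[u/w](ρ[x/y]((R ⋈[b=d] U))) → 4
  π[x,u](ρ[u/w](ρ[x/y]((R ⋈[b=d] U)))) → 4
  (T − π[x,u](ρ[u/w](ρ[x/y]((R ⋈[b=d] U))))) → 5

== RESULT ==
x | u
r | q
r | t
s | r
s | s
t | t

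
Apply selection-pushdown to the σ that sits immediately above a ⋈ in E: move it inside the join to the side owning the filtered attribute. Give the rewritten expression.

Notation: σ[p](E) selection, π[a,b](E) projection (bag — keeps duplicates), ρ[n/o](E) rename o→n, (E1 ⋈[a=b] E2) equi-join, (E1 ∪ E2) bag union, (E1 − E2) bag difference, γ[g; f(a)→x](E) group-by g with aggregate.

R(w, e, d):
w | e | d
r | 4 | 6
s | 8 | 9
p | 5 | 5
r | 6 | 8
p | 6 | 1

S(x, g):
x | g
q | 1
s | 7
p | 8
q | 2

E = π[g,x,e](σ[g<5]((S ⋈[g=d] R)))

σ filters on g, owned by the left side.
E' = π[g,x,e]((σ[g<5](S) ⋈[g=d] R))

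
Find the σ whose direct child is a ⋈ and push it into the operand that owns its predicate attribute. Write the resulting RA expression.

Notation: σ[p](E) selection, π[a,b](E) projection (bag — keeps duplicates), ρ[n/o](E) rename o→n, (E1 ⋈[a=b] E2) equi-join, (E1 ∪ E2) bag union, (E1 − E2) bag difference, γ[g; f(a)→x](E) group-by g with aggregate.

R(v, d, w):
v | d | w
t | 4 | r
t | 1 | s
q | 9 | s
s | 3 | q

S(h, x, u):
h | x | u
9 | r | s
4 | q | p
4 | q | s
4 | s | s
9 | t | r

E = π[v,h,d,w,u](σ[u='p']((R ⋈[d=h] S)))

σ filters on u, owned by the right side.
E' = π[v,h,d,w,u]((R ⋈[d=h] σ[u='p'](S)))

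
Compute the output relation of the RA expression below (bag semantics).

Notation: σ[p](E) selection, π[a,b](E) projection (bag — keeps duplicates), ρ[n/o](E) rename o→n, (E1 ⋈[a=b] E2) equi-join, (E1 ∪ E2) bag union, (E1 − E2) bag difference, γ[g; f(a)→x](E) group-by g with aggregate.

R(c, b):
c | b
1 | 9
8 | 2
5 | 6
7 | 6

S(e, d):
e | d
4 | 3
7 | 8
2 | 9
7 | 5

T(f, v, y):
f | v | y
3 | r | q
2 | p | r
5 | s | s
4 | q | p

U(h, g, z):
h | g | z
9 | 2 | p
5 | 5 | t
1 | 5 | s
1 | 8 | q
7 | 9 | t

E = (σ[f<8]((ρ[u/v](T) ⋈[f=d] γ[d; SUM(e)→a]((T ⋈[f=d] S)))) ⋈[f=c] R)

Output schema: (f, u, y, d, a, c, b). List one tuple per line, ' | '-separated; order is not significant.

Subexpression sizes:
  T → 4
  ρ[u/v](T) → 4
  T → 4
  S → 4
  (T ⋈[f=d] S) → 2
  γ[d; SUM(e)→a]((T ⋈[f=d] S)) → 2
  (ρ[u/v](T) ⋈[f=d] γ[d; SUM(e)→a]((T ⋈[f=d] S))) → 2
  σ[f<8]((ρ[u/v](T) ⋈[f=d] γ[d; SUM(e)→a]((T ⋈[f=d] S)))) → 2
  R → 4
  (σ[f<8]((ρ[u/v](T) ⋈[f=d] γ[d; SUM(e)→a]((T ⋈[f=d] S)))) ⋈[f=c] R) → 1

== RESULT ==
f | u | y | d | a | c | b
5 | s | s | 5 | 7 | 5 | 6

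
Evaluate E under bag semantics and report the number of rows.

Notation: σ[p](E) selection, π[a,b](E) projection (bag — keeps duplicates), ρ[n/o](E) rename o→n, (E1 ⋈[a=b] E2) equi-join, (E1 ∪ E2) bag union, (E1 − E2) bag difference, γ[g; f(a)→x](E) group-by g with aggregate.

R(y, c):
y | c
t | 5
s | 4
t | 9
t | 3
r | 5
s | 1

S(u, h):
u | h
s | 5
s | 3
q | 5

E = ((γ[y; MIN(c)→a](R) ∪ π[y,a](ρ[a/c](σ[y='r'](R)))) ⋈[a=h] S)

Row counts bottom-up:
  R → 6
  γ[y; MIN(c)→a](R) → 3
  R → 6
  σ[y='r'](R) → 1
  ρ[a/c](σ[y='r'](R)) → 1
  π[y,a](ρ[a/c](σ[y='r'](R))) → 1
  (γ[y; MIN(c)→a](R) ∪ π[y,a](ρ[a/c](σ[y='r'](R)))) → 4
  S → 3
  ((γ[y; MIN(c)→a](R) ∪ π[y,a](ρ[a/c](σ[y='r'](R)))) ⋈[a=h] S) → 5

|E| = 5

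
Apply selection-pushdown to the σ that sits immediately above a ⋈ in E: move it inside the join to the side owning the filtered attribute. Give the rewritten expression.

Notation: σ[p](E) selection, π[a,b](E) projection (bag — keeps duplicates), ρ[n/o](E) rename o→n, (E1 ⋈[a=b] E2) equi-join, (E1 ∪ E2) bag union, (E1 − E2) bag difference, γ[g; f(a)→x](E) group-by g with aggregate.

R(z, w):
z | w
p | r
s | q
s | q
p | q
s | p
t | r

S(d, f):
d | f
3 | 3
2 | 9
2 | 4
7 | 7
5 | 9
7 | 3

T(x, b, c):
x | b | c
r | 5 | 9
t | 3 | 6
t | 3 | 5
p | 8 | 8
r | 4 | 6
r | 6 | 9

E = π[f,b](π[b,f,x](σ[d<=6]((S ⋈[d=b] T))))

σ filters on d, owned by the left side.
E' = π[f,b](π[b,f,x]((σ[d<=6](S) ⋈[d=b] T)))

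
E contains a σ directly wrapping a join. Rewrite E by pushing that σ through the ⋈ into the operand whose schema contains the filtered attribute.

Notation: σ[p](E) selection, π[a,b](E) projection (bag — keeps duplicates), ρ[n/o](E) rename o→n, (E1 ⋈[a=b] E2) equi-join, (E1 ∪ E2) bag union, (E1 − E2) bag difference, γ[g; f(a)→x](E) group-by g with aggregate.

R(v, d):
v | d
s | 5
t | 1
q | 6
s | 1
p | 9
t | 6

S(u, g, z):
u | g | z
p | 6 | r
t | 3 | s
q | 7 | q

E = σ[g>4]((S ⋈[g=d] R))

σ filters on g, owned by the left side.
E' = (σ[g>4](S) ⋈[g=d] R)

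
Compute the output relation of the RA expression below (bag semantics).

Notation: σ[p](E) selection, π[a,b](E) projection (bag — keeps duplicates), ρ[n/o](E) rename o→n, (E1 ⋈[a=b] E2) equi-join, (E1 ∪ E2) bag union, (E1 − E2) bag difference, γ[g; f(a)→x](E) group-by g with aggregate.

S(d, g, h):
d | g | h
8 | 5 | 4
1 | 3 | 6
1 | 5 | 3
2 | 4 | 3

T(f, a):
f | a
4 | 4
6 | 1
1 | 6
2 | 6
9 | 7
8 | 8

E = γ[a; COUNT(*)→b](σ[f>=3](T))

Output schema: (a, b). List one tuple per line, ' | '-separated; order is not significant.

Row counts bottom-up:
  T → 6
  σ[f>=3](T) → 4
  γ[a; COUNT(*)→b](σ[f>=3](T)) → 4

== RESULT ==
a | b
1 | 1
4 | 1
7 | 1
8 | 1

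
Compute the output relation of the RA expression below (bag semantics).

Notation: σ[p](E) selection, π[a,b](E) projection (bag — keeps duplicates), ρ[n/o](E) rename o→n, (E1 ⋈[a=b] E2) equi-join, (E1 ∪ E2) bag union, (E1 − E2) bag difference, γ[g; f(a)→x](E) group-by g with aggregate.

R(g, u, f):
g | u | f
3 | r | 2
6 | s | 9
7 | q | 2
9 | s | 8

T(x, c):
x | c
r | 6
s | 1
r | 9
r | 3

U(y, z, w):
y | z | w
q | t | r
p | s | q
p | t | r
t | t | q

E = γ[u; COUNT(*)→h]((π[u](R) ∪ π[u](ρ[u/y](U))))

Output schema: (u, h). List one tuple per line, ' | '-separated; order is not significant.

Per-node cardinality:
  R → 4
  π[u](R) → 4
  U → 4
  ρ[u/y](U) → 4
  π[u](ρ[u/y](U)) → 4
  (π[u](R) ∪ π[u](ρ[u/y](U))) → 8
  γ[u; COUNT(*)→h]((π[u](R) ∪ π[u](ρ[u/y](U)))) → 5

== RESULT ==
u | h
p | 2
q | 2
r | 1
s | 2
t | 1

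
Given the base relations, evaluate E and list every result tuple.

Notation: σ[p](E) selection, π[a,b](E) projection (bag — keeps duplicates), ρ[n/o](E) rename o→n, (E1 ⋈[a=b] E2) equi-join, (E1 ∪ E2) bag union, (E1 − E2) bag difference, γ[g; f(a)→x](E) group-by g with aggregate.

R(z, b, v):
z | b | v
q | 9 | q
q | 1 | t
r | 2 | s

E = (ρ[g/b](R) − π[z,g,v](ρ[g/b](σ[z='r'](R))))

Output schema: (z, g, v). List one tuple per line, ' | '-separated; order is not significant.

Stepwise |·|:
  R → 3
  ρ[g/b](R) → 3
  R → 3
  σ[z='r'](R) → 1
  ρ[g/b](σ[z='r'](R)) → 1
  π[z,g,v](ρ[g/b](σ[z='r'](R))) → 1
  (ρ[g/b](R) − π[z,g,v](ρ[g/b](σ[z='r'](R)))) → 2

== RESULT ==
z | g | v
q | 1 | t
q | 9 | q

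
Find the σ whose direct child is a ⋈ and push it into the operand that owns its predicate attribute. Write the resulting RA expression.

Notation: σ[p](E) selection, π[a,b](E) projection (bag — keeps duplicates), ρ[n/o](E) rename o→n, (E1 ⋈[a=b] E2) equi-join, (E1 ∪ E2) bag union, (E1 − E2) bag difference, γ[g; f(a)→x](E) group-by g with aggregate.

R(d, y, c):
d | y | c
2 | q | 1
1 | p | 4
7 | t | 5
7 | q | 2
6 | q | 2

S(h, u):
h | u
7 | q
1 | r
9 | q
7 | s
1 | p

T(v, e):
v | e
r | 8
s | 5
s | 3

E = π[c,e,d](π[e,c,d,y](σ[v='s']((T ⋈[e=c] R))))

σ filters on v, owned by the left side.
E' = π[c,e,d](π[e,c,d,y]((σ[v='s'](T) ⋈[e=c] R)))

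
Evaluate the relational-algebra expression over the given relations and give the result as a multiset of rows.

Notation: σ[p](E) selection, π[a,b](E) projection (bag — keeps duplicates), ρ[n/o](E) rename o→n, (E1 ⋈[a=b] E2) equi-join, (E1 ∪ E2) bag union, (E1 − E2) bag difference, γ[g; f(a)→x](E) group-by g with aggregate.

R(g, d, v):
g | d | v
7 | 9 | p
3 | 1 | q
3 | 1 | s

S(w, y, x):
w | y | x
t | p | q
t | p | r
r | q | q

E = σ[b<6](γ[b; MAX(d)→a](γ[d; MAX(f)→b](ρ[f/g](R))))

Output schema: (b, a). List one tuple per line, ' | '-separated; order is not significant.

Row counts bottom-up:
  R → 3
  ρ[f/g](R) → 3
  γ[d; MAX(f)→b](ρ[f/g](R)) → 2
  γ[b; MAX(d)→a](γ[d; MAX(f)→b](ρ[f/g](R))) → 2
  σ[b<6](γ[b; MAX(d)→a](γ[d; MAX(f)→b](ρ[f/g](R)))) → 1

== RESULT ==
b | a
3 | 1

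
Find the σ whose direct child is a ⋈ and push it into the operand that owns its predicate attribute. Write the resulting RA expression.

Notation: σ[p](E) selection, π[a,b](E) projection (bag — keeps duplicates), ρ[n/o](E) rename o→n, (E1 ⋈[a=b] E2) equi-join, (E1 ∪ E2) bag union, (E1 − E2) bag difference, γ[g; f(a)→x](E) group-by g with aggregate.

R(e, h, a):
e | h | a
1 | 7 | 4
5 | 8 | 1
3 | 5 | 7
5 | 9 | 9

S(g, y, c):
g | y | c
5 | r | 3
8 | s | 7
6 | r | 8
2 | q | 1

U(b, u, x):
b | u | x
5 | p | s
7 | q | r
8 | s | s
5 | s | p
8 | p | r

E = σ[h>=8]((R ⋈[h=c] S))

σ filters on h, owned by the left side.
E' = (σ[h>=8](R) ⋈[h=c] S)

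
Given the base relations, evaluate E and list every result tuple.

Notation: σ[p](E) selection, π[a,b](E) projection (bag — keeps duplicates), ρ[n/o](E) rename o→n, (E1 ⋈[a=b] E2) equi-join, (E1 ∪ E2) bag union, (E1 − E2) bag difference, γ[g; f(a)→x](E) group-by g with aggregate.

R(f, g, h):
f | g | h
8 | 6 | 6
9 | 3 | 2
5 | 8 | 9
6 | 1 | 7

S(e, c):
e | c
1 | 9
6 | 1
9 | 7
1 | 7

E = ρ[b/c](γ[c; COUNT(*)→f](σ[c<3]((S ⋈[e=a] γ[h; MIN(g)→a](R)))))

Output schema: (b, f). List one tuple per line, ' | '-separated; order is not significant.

Stepwise |·|:
  S → 4
  R → 4
  γ[h; MIN(g)→a](R) → 4
  (S ⋈[e=a] γ[h; MIN(g)→a](R)) → 3
  σ[c<3]((S ⋈[e=a] γ[h; MIN(g)→a](R))) → 1
  γ[c; COUNT(*)→f](σ[c<3]((S ⋈[e=a] γ[h; MIN(g)→a](R)))) → 1
  ρ[b/c](γ[c; COUNT(*)→f](σ[c<3]((S ⋈[e=a] γ[h; MIN(g)→a](R))))) → 1

== RESULT ==
b | f
1 | 1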